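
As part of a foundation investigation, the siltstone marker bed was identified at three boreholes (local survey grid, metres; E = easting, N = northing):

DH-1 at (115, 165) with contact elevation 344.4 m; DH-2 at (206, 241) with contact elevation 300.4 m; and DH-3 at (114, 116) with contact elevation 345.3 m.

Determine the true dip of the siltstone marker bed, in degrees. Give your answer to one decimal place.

25.5°

Let the plane be z = a·E + b·N + c.
DH-2−DH-1: 91a + 76b = −44;  DH-3−DH-1: −1a − 49b = 0.9.
Solving gives a = −0.47629, b = −0.00865.
Gradient magnitude |∇z| = √(a² + b²) = √(0.22686 + 0.00007) = 0.47637.
True dip = arctan(0.47637) = 25.5°, dipping toward E (azimuth ≈ 089°).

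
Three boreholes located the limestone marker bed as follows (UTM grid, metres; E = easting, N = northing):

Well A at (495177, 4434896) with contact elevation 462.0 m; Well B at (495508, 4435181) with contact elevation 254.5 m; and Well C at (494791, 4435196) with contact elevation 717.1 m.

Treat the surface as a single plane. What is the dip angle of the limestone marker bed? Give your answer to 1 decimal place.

32.8°

Two edge vectors: Well A→Well B = (331, 285, -207.5), Well A→Well C = (-386, 300, 255.1).
Normal n = (Well A→Well B) × (Well A→Well C) = (134953.5, -4343.1, 209310).
So ∂z/∂E = −n_x/n_z = −0.64475 and ∂z/∂N = −n_y/n_z = 0.02075.
Gradient magnitude |∇z| = √(a² + b²) = √(0.41571 + 0.00043) = 0.64509.
True dip = arctan(0.64509) = 32.8°, dipping toward E (azimuth ≈ 092°).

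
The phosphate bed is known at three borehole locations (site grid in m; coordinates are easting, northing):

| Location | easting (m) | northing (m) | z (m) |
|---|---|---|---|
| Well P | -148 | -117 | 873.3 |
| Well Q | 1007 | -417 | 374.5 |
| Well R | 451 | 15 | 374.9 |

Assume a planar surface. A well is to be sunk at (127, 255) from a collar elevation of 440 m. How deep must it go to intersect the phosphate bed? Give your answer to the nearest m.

Two edge vectors: Well P→Well Q = (1155, -300, -498.8), Well P→Well R = (599, 132, -498.4).
Normal n = (Well P→Well Q) × (Well P→Well R) = (215361.6, 276870.8, 332160).
So ∂z/∂easting = −n_x/n_z = −0.64837 and ∂z/∂northing = −n_y/n_z = −0.83355.
Intercept c from Well P: 873.3 − 95.96 − 97.52 = 679.82.
At (127, 255): z_contact = −82.3 − 212.6 + 679.82 = 384.9 m.
Depth below ground = 440 − 384.9 = 55 m.

55 m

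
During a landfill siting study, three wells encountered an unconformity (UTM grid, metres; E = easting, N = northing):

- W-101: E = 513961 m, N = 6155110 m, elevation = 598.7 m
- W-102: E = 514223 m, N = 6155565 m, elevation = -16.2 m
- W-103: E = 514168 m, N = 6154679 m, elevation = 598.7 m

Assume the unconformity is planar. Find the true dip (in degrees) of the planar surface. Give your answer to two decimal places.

54.84°

Let the plane be z = a·E + b·N + c.
W-102−W-101: 262a + 455b = −614.9;  W-103−W-101: 207a − 431b = 0.
Solving gives a = −1.27964, b = −0.61458.
Gradient magnitude |∇z| = √(a² + b²) = √(1.63747 + 0.37771) = 1.41957.
True dip = arctan(1.41957) = 54.84°, dipping toward ENE (azimuth ≈ 064°).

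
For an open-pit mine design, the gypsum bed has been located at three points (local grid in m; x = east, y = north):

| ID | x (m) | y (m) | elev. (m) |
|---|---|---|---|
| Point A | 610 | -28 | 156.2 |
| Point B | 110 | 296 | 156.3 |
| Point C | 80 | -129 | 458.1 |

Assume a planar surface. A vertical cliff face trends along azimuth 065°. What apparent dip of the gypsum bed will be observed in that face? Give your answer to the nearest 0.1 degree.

Two edge vectors: Point A→Point B = (-500, 324, 0.1), Point A→Point C = (-530, -101, 301.9).
Normal n = (Point A→Point B) × (Point A→Point C) = (97825.7, 150897, 222220).
So ∂z/∂x = −n_x/n_z = −0.44022 and ∂z/∂y = −n_y/n_z = −0.67904.
Unit vector along 065° is (sin 65°, cos 65°) = (0.9063, 0.4226).
Slope in that direction = a·(0.9063) + b·(0.4226) = −0.68595.
Apparent dip = arctan|0.68595| = 34.4° (true dip is 39.0°, so apparent ≤ true as expected).

34.4°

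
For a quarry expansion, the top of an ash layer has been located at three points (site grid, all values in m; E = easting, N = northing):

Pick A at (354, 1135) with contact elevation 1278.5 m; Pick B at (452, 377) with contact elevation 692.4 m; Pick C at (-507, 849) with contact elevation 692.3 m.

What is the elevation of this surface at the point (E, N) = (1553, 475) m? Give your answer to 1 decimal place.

Let the plane be z = a·E + b·N + c.
Pick B−Pick A: 98a − 758b = −586.1;  Pick C−Pick A: −861a − 286b = −586.2.
Solving gives a = 0.406536, b = 0.825779.
Then c = 1278.5 − a·354 − b·1135 = 197.33.
At (1553, 475): z = 631.3 + 392.2 + 197.33 = 1220.9 m.

1220.9 m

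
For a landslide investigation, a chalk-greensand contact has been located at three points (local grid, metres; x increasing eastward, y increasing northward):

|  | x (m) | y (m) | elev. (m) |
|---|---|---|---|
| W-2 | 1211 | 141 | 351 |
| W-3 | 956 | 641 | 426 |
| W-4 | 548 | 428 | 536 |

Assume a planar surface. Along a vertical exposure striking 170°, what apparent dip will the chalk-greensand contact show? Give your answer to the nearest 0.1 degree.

3.3°

Two edge vectors: W-2→W-3 = (-255, 500, 75), W-2→W-4 = (-663, 287, 185).
Normal n = (W-2→W-3) × (W-2→W-4) = (70975, -2550, 258315).
So ∂z/∂x = −n_x/n_z = −0.27476 and ∂z/∂y = −n_y/n_z = 0.00987.
Unit vector along 170° is (sin 170°, cos 170°) = (0.1736, -0.9848).
Slope in that direction = a·(0.1736) + b·(-0.9848) = −0.05743.
Apparent dip = arctan|0.05743| = 3.3° (true dip is 15.4°, so apparent ≤ true as expected).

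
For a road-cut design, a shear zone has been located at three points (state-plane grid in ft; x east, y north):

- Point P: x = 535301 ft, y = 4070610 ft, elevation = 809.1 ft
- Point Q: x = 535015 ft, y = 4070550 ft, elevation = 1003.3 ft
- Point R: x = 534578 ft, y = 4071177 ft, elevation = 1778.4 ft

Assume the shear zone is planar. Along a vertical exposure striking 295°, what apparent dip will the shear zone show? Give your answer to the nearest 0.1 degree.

Two edge vectors: Point P→Point Q = (-286, -60, 194.2), Point P→Point R = (-723, 567, 969.3).
Normal n = (Point P→Point Q) × (Point P→Point R) = (-168269.4, 136813.2, -205542).
So ∂z/∂x = −n_x/n_z = −0.81866 and ∂z/∂y = −n_y/n_z = 0.66562.
Unit vector along 295° is (sin 295°, cos 295°) = (-0.9063, 0.4226).
Slope in that direction = a·(-0.9063) + b·(0.4226) = 1.02326.
Apparent dip = arctan|1.02326| = 45.7° (true dip is 46.5°, so apparent ≤ true as expected).

45.7°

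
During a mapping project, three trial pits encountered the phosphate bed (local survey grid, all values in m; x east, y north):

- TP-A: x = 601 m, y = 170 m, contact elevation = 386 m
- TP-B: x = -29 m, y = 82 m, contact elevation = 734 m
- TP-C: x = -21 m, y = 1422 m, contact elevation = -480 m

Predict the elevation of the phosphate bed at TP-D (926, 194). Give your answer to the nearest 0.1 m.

Let the plane be z = a·x + b·y + c.
TP-B−TP-A: −630a − 88b = 348;  TP-C−TP-A: −622a + 1252b = −866.
Solving gives a = −0.426188, b = −0.903426.
Then c = 386 − a·601 − b·170 = 795.72.
At (926, 194): z = −394.7 − 175.3 + 795.72 = 225.8 m.

225.8 m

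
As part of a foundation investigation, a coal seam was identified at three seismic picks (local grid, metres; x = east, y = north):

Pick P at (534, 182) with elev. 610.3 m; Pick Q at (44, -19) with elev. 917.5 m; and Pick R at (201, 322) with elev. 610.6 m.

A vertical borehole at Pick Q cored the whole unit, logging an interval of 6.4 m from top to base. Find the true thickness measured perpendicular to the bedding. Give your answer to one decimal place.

Two edge vectors: Pick P→Pick Q = (-490, -201, 307.2), Pick P→Pick R = (-333, 140, 0.3).
Normal n = (Pick P→Pick Q) × (Pick P→Pick R) = (-43068.3, -102150.6, -135533).
So ∂z/∂x = −n_x/n_z = −0.31777 and ∂z/∂y = −n_y/n_z = −0.75370.
|∇z| = √(a²+b²) = 0.81795, so dip δ = arctan(0.81795) = 39.28°.
True thickness = vertical thickness × cos δ = 6.4 × cos 39.28° = 5.0 m.

5.0 m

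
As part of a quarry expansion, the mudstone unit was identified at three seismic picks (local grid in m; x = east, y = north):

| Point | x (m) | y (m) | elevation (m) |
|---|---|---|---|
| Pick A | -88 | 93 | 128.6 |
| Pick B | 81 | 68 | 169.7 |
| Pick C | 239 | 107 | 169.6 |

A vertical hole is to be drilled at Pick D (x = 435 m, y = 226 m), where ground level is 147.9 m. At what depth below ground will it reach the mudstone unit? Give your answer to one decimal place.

Two edge vectors: Pick A→Pick B = (169, -25, 41.1), Pick A→Pick C = (327, 14, 41).
Normal n = (Pick A→Pick B) × (Pick A→Pick C) = (-1600.4, 6510.7, 10541).
So ∂z/∂x = −n_x/n_z = 0.15183 and ∂z/∂y = −n_y/n_z = −0.61765.
Intercept c from Pick A: 128.6 + 13.36 + 57.44 = 199.40.
At (435, 226): z_contact = 66.04 − 139.59 + 199.40 = 125.86 m.
Depth below ground = 147.9 − 125.86 = 22.0 m.

22.0 m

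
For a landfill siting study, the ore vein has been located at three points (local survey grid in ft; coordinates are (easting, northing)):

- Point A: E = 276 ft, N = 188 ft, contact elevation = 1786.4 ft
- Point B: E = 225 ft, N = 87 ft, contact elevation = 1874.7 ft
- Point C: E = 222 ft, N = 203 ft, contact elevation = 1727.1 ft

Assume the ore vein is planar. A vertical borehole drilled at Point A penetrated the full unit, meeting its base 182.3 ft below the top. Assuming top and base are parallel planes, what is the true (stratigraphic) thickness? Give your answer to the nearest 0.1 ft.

103.0 ft

Let the plane be z = a·E + b·N + c.
Point B−Point A: −51a − 101b = 88.3;  Point C−Point A: −54a + 15b = −59.3.
Solving gives a = 0.75009, b = −1.25301.
|∇z| = √(a²+b²) = 1.46037, so dip δ = arctan(1.46037) = 55.60°.
True thickness = vertical thickness × cos δ = 182.3 × cos 55.60° = 103.0 ft.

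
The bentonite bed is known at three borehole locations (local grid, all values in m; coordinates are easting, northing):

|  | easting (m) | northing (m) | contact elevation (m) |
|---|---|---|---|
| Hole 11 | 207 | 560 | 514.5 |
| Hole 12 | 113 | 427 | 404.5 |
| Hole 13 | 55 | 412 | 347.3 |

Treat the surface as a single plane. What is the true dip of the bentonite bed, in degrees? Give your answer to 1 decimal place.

Let the plane be z = a·easting + b·northing + c.
Hole 12−Hole 11: −94a − 133b = −110;  Hole 13−Hole 11: −152a − 148b = −167.2.
Solving gives a = 0.94505, b = 0.15914.
Gradient magnitude |∇z| = √(a² + b²) = √(0.89312 + 0.02532) = 0.95836.
True dip = arctan(0.95836) = 43.8°, dipping toward W (azimuth ≈ 260°).

43.8°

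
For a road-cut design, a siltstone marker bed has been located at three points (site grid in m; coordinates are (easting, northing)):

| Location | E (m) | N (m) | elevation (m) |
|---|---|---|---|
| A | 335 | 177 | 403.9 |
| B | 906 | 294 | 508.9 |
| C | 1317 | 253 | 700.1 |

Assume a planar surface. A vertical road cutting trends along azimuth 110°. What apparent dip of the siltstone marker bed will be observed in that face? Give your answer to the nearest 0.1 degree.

33.7°

Let the plane be z = a·E + b·N + c.
B−A: 571a + 117b = 105;  C−A: 982a + 76b = 296.2.
Solving gives a = 0.37309, b = −0.92339.
Unit vector along 110° is (sin 110°, cos 110°) = (0.9397, -0.3420).
Slope in that direction = a·(0.9397) + b·(-0.3420) = 0.66641.
Apparent dip = arctan|0.66641| = 33.7° (true dip is 44.9°, so apparent ≤ true as expected).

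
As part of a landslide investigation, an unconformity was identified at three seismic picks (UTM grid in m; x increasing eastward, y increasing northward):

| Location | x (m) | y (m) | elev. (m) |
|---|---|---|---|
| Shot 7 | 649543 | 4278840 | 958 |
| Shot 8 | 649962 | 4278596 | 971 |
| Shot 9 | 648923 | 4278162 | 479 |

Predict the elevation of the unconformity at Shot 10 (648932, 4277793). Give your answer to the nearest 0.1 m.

Let the plane be z = a·x + b·y + c.
Shot 8−Shot 7: 419a − 244b = 13;  Shot 9−Shot 7: −620a − 678b = −479.
Solving gives a = 0.288702275, b = 0.442484645.
Then c = 958 − a·649543 − b·4278840 = −2079887.54.
At (648932, 4277793): z = 187348.1 + 1892857.7 − 2079887.54 = 318.3 m.

318.3 m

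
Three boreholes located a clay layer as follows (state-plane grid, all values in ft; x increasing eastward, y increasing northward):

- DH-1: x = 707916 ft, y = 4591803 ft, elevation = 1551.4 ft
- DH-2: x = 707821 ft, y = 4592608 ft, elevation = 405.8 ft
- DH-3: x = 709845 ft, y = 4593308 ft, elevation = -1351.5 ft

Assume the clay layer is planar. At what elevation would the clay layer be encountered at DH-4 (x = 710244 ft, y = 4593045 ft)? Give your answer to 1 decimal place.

Two edge vectors: DH-1→DH-2 = (-95, 805, -1145.6), DH-1→DH-3 = (1929, 1505, -2902.9).
Normal n = (DH-1→DH-2) × (DH-1→DH-3) = (-612706.5, -2485637.9, -1695820).
So ∂z/∂x = −n_x/n_z = −0.361303971 and ∂z/∂y = −n_y/n_z = −1.465743947.
Intercept c from DH-1: 1551.4 + 255772.86 + 6730407.45 = 6987731.71.
At (710244, 4593045): z = −256614.0 − 6732227.9 + 6987731.71 = -1110.2 ft.

-1110.2 ft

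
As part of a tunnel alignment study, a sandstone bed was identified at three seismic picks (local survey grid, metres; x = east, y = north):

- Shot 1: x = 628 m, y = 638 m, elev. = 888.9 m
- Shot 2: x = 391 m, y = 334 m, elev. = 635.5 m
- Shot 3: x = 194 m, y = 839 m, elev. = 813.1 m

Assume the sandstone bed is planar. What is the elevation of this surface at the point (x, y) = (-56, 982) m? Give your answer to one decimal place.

Two edge vectors: Shot 1→Shot 2 = (-237, -304, -253.4), Shot 1→Shot 3 = (-434, 201, -75.8).
Normal n = (Shot 1→Shot 2) × (Shot 1→Shot 3) = (73976.6, 92011, -179573).
So ∂z/∂x = −n_x/n_z = 0.41196 and ∂z/∂y = −n_y/n_z = 0.51239.
Intercept c from Shot 1: 888.9 − 258.71 − 326.90 = 303.29.
At (-56, 982): z = −23.1 + 503.2 + 303.29 = 783.4 m.

783.4 m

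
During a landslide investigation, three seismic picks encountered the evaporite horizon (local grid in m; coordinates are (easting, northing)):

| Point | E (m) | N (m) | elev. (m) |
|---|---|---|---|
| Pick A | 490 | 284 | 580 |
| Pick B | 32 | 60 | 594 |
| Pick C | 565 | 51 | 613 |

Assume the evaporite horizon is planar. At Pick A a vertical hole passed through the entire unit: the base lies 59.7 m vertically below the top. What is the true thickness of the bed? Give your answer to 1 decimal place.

59.2 m

Let the plane be z = a·E + b·N + c.
Pick B−Pick A: −458a − 224b = 14;  Pick C−Pick A: 75a − 233b = 33.
Solving gives a = 0.03344, b = −0.13087.
|∇z| = √(a²+b²) = 0.13507, so dip δ = arctan(0.13507) = 7.69°.
True thickness = vertical thickness × cos δ = 59.7 × cos 7.69° = 59.2 m.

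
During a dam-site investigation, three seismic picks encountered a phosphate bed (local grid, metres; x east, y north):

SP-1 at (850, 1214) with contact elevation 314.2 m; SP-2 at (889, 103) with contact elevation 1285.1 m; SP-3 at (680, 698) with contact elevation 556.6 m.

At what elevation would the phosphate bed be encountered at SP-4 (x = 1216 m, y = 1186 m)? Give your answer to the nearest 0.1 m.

743.3 m

Two edge vectors: SP-1→SP-2 = (39, -1111, 970.9), SP-1→SP-3 = (-170, -516, 242.4).
Normal n = (SP-1→SP-2) × (SP-1→SP-3) = (231678, -174506.6, -208994).
So ∂z/∂x = −n_x/n_z = 1.108539 and ∂z/∂y = −n_y/n_z = −0.834984.
Intercept c from SP-1: 314.2 − 942.26 + 1013.67 = 385.61.
At (1216, 1186): z = 1348.0 − 990.3 + 385.61 = 743.3 m.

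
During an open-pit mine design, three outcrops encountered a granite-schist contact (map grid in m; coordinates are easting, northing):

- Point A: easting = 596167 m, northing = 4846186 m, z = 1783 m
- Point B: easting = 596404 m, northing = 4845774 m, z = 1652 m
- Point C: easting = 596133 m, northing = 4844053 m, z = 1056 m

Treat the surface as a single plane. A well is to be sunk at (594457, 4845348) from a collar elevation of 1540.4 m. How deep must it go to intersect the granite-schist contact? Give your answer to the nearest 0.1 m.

Two edge vectors: Point A→Point B = (237, -412, -131), Point A→Point C = (-34, -2133, -727).
Normal n = (Point A→Point B) × (Point A→Point C) = (20101, 176753, -519529).
So ∂z/∂easting = −n_x/n_z = 0.038690814 and ∂z/∂northing = −n_y/n_z = 0.340217774.
Intercept c from Point A: 1783 − 23066.19 − 1648758.61 = −1670041.80.
At (594457, 4845348): z_contact = 23000.03 + 1648473.51 − 1670041.80 = 1431.74 m.
Depth below ground = 1540.4 − 1431.74 = 108.7 m.

108.7 m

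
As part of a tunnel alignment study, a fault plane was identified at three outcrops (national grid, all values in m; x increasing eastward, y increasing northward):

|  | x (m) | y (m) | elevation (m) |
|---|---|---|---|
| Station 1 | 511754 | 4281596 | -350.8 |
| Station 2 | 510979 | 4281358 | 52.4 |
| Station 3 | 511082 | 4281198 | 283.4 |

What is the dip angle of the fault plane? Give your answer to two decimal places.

56.07°

Two edge vectors: Station 1→Station 2 = (-775, -238, 403.2), Station 1→Station 3 = (-672, -398, 634.2).
Normal n = (Station 1→Station 2) × (Station 1→Station 3) = (9534, 220554.6, 148514).
So ∂z/∂x = −n_x/n_z = −0.06420 and ∂z/∂y = −n_y/n_z = −1.48508.
Gradient magnitude |∇z| = √(a² + b²) = √(0.00412 + 2.20545) = 1.48646.
True dip = arctan(1.48646) = 56.07°, dipping toward N (azimuth ≈ 002°).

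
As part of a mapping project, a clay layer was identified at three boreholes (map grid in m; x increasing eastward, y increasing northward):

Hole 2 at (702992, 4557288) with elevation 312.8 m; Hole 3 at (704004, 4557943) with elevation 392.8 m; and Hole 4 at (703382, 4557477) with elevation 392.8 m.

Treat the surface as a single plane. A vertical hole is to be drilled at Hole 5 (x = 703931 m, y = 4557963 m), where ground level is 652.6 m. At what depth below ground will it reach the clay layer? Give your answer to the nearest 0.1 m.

Two edge vectors: Hole 2→Hole 3 = (1012, 655, 80), Hole 2→Hole 4 = (390, 189, 80).
Normal n = (Hole 2→Hole 3) × (Hole 2→Hole 4) = (37280, -49760, -64182).
So ∂z/∂x = −n_x/n_z = 0.580848213 and ∂z/∂y = −n_y/n_z = −0.775295254.
Intercept c from Hole 2: 312.8 − 408331.65 + 3533243.76 = 3125224.91.
At (703931, 4557963): z_contact = 408877.06 − 3533767.08 + 3125224.91 = 334.89 m.
Depth below ground = 652.6 − 334.89 = 317.7 m.

317.7 m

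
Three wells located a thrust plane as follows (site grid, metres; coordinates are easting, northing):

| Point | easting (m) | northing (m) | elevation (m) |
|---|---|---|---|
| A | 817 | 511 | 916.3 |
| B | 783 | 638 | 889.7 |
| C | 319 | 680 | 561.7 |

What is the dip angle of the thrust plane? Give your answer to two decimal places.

35.20°

Two edge vectors: A→B = (-34, 127, -26.6), A→C = (-498, 169, -354.6).
Normal n = (A→B) × (A→C) = (-40538.8, 1190.4, 57500).
So ∂z/∂easting = −n_x/n_z = 0.70502 and ∂z/∂northing = −n_y/n_z = −0.02070.
Gradient magnitude |∇z| = √(a² + b²) = √(0.49706 + 0.00043) = 0.70533.
True dip = arctan(0.70533) = 35.20°, dipping toward W (azimuth ≈ 272°).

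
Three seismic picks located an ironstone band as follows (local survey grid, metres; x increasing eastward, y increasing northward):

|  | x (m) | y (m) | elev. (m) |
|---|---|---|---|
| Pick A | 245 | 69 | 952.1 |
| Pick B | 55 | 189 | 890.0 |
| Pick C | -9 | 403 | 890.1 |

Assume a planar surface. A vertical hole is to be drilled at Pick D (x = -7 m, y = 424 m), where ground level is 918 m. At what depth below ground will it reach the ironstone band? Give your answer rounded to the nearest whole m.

25 m

Let the plane be z = a·x + b·y + c.
Pick B−Pick A: −190a + 120b = −62.1;  Pick C−Pick A: −254a + 334b = −62.
Solving gives a = 0.40332, b = 0.12109.
Then c = 952.1 − a·245 − b·69 = 844.93.
At (-7, 424): z_contact = −2.8 + 51.3 + 844.93 = 893.4 m.
Depth below ground = 918 − 893.4 = 25 m.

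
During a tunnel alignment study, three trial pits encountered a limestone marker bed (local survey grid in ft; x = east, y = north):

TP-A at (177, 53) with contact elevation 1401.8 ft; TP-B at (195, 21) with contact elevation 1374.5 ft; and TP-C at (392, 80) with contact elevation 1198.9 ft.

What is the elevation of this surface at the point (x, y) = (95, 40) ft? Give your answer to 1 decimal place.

Let the plane be z = a·x + b·y + c.
TP-B−TP-A: 18a − 32b = −27.3;  TP-C−TP-A: 215a + 27b = −202.9.
Solving gives a = −0.98152, b = 0.30102.
Then c = 1401.8 − a·177 − b·53 = 1559.58.
At (95, 40): z = −93.2 + 12.0 + 1559.58 = 1478.4 ft.

1478.4 ft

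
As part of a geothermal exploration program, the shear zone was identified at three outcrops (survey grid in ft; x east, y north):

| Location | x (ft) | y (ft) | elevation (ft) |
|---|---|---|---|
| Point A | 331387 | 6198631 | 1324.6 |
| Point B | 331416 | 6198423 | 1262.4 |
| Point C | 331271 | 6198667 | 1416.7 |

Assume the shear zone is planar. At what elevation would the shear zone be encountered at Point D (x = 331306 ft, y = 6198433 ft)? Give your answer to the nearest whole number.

1345 ft

Two edge vectors: Point A→Point B = (29, -208, -62.2), Point A→Point C = (-116, 36, 92.1).
Normal n = (Point A→Point B) × (Point A→Point C) = (-16917.6, 4544.3, -23084).
So ∂z/∂x = −n_x/n_z = −0.73287125 and ∂z/∂y = −n_y/n_z = 0.19685930.
Intercept c from Point A: 1324.6 + 242864.01 − 1220258.14 = −976069.53.
At (331306, 6198433): z = −242804.6 + 1220219.2 − 976069.53 = 1345.0 ft.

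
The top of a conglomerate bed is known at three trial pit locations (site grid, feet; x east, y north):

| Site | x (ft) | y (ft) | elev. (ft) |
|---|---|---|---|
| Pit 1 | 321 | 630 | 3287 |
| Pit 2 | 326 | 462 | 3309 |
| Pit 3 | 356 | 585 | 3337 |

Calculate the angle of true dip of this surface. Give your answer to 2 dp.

52.72°

Two edge vectors: Pit 1→Pit 2 = (5, -168, 22), Pit 1→Pit 3 = (35, -45, 50).
Normal n = (Pit 1→Pit 2) × (Pit 1→Pit 3) = (-7410, 520, 5655).
So ∂z/∂x = −n_x/n_z = 1.31034 and ∂z/∂y = −n_y/n_z = −0.09195.
Gradient magnitude |∇z| = √(a² + b²) = √(1.71700 + 0.00846) = 1.31357.
True dip = arctan(1.31357) = 52.72°, dipping toward W (azimuth ≈ 274°).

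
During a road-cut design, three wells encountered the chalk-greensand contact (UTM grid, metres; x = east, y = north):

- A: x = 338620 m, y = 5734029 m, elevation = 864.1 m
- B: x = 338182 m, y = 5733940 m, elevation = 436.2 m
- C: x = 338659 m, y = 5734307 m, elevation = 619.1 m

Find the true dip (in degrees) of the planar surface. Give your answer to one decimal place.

57.8°

Two edge vectors: A→B = (-438, -89, -427.9), A→C = (39, 278, -245).
Normal n = (A→B) × (A→C) = (140761.2, -123998.1, -118293).
So ∂z/∂x = −n_x/n_z = 1.18994 and ∂z/∂y = −n_y/n_z = −1.04823.
Gradient magnitude |∇z| = √(a² + b²) = √(1.41595 + 1.09878) = 1.58579.
True dip = arctan(1.58579) = 57.8°, dipping toward NW (azimuth ≈ 311°).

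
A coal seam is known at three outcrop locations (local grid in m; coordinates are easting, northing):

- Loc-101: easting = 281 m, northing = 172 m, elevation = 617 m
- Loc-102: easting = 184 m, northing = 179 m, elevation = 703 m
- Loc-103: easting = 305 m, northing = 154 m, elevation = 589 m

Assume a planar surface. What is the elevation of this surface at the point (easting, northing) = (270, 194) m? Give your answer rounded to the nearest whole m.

636 m

Let the plane be z = a·easting + b·northing + c.
Loc-102−Loc-101: −97a + 7b = 86;  Loc-103−Loc-101: 24a − 18b = −28.
Solving gives a = −0.85678, b = 0.41318.
Then c = 617 − a·281 − b·172 = 786.69.
At (270, 194): z = −231.3 + 80.2 + 786.69 = 635.5 m.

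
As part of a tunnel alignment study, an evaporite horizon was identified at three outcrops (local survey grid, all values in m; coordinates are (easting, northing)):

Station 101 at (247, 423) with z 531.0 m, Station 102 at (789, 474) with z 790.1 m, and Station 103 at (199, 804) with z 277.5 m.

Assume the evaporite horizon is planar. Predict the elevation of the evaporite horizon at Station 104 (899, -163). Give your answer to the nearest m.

1230 m

Let the plane be z = a·E + b·N + c.
Station 102−Station 101: 542a + 51b = 259.1;  Station 103−Station 101: −48a + 381b = −253.5.
Solving gives a = 0.53432, b = −0.59804.
Then c = 531 − a·247 − b·423 = 651.99.
At (899, -163): z = 480.4 + 97.5 + 651.99 = 1229.8 m.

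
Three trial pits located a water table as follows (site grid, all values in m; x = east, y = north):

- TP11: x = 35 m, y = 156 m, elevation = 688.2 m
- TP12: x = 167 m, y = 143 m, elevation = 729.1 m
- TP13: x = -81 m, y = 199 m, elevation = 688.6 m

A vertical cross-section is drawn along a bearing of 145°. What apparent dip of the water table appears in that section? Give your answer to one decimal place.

35.0°

Let the plane be z = a·x + b·y + c.
TP12−TP11: 132a − 13b = 40.9;  TP13−TP11: −116a + 43b = 0.4.
Solving gives a = 0.42320, b = 1.15096.
Unit vector along 145° is (sin 145°, cos 145°) = (0.5736, -0.8192).
Slope in that direction = a·(0.5736) + b·(-0.8192) = −0.70007.
Apparent dip = arctan|0.70007| = 35.0° (true dip is 50.8°, so apparent ≤ true as expected).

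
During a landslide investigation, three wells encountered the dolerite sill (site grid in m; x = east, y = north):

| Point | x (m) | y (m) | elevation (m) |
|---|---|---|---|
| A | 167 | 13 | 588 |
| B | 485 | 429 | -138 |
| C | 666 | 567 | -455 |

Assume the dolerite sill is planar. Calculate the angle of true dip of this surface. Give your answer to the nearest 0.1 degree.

54.5°

Let the plane be z = a·x + b·y + c.
B−A: 318a + 416b = −726;  C−A: 499a + 554b = −1043.
Solving gives a = −1.00866, b = −0.97415.
Gradient magnitude |∇z| = √(a² + b²) = √(1.01739 + 0.94897) = 1.40227.
True dip = arctan(1.40227) = 54.5°, dipping toward NE (azimuth ≈ 046°).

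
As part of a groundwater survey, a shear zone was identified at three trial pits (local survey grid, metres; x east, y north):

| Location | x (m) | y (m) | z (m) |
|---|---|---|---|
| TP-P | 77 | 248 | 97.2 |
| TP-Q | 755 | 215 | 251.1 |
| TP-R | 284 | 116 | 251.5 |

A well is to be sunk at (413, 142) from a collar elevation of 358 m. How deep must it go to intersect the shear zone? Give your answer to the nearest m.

Two edge vectors: TP-P→TP-Q = (678, -33, 153.9), TP-P→TP-R = (207, -132, 154.3).
Normal n = (TP-P→TP-Q) × (TP-P→TP-R) = (15222.9, -72758.1, -82665).
So ∂z/∂x = −n_x/n_z = 0.18415 and ∂z/∂y = −n_y/n_z = −0.88016.
Intercept c from TP-P: 97.2 − 14.18 + 218.28 = 301.30.
At (413, 142): z_contact = 76.1 − 125.0 + 301.30 = 252.4 m.
Depth below ground = 358 − 252.4 = 106 m.

106 m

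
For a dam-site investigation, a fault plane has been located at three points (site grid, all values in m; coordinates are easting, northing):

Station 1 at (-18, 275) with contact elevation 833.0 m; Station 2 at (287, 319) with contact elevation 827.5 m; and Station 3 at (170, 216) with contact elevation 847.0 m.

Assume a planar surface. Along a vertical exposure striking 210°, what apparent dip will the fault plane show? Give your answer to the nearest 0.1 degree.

9.6°

Let the plane be z = a·easting + b·northing + c.
Station 2−Station 1: 305a + 44b = −5.5;  Station 3−Station 1: 188a − 59b = 14.
Solving gives a = 0.01110, b = −0.20193.
Unit vector along 210° is (sin 210°, cos 210°) = (-0.5000, -0.8660).
Slope in that direction = a·(-0.5000) + b·(-0.8660) = 0.16932.
Apparent dip = arctan|0.16932| = 9.6° (true dip is 11.4°, so apparent ≤ true as expected).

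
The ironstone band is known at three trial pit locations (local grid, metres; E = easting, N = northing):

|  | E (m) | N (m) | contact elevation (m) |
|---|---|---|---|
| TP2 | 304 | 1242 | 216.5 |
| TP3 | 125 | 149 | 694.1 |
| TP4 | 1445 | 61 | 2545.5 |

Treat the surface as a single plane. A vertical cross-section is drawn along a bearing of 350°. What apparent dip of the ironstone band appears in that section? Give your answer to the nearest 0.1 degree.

Two edge vectors: TP2→TP3 = (-179, -1093, 477.6), TP2→TP4 = (1141, -1181, 2329).
Normal n = (TP2→TP3) × (TP2→TP4) = (-1981551.4, 961832.6, 1458512).
So ∂z/∂E = −n_x/n_z = 1.35861 and ∂z/∂N = −n_y/n_z = −0.65946.
Unit vector along 350° is (sin 350°, cos 350°) = (-0.1736, 0.9848).
Slope in that direction = a·(-0.1736) + b·(0.9848) = −0.88536.
Apparent dip = arctan|0.88536| = 41.5° (true dip is 56.5°, so apparent ≤ true as expected).

41.5°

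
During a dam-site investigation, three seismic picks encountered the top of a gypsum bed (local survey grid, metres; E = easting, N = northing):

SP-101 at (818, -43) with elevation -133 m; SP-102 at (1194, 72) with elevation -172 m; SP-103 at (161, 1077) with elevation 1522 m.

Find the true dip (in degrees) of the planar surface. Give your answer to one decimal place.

52.2°

Two edge vectors: SP-101→SP-102 = (376, 115, -39), SP-101→SP-103 = (-657, 1120, 1655).
Normal n = (SP-101→SP-102) × (SP-101→SP-103) = (234005, -596657, 496675).
So ∂z/∂E = −n_x/n_z = −0.47114 and ∂z/∂N = −n_y/n_z = 1.20130.
Gradient magnitude |∇z| = √(a² + b²) = √(0.22198 + 1.44313) = 1.29039.
True dip = arctan(1.29039) = 52.2°, dipping toward SSE (azimuth ≈ 159°).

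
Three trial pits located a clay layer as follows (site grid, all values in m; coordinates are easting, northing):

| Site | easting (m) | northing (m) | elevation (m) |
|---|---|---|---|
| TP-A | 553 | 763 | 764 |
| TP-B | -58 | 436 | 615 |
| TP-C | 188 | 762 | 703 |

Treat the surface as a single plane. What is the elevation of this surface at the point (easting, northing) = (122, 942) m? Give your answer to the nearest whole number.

718 m

Two edge vectors: TP-A→TP-B = (-611, -327, -149), TP-A→TP-C = (-365, -1, -61).
Normal n = (TP-A→TP-B) × (TP-A→TP-C) = (19798, 17114, -118744).
So ∂z/∂easting = −n_x/n_z = 0.16673 and ∂z/∂northing = −n_y/n_z = 0.14413.
Intercept c from TP-A: 764 − 92.20 − 109.97 = 561.83.
At (122, 942): z = 20.3 + 135.8 + 561.83 = 717.9 m.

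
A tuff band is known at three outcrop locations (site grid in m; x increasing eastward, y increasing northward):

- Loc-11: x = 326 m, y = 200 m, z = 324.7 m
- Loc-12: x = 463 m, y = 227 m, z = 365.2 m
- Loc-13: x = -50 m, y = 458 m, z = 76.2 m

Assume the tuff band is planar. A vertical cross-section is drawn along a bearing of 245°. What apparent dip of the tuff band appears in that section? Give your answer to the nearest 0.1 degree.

9.5°

Two edge vectors: Loc-11→Loc-12 = (137, 27, 40.5), Loc-11→Loc-13 = (-376, 258, -248.5).
Normal n = (Loc-11→Loc-12) × (Loc-11→Loc-13) = (-17158.5, 18816.5, 45498).
So ∂z/∂x = −n_x/n_z = 0.37713 and ∂z/∂y = −n_y/n_z = −0.41357.
Unit vector along 245° is (sin 245°, cos 245°) = (-0.9063, -0.4226).
Slope in that direction = a·(-0.9063) + b·(-0.4226) = −0.16701.
Apparent dip = arctan|0.16701| = 9.5° (true dip is 29.2°, so apparent ≤ true as expected).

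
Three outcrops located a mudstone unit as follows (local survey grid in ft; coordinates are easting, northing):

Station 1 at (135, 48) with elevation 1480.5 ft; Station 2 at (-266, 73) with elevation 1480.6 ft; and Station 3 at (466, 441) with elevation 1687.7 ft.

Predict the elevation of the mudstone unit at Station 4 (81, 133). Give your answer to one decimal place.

1521.4 ft

Two edge vectors: Station 1→Station 2 = (-401, 25, 0.1), Station 1→Station 3 = (331, 393, 207.2).
Normal n = (Station 1→Station 2) × (Station 1→Station 3) = (5140.7, 83120.3, -165868).
So ∂z/∂easting = −n_x/n_z = 0.03099 and ∂z/∂northing = −n_y/n_z = 0.50112.
Intercept c from Station 1: 1480.5 − 4.18 − 24.05 = 1452.26.
At (81, 133): z = 2.5 + 66.6 + 1452.26 = 1521.4 ft.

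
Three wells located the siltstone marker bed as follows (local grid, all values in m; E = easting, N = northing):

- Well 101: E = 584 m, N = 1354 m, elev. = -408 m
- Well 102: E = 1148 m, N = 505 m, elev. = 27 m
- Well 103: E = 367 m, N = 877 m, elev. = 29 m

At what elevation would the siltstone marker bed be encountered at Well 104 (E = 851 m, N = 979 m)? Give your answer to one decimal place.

Two edge vectors: Well 101→Well 102 = (564, -849, 435), Well 101→Well 103 = (-217, -477, 437).
Normal n = (Well 101→Well 102) × (Well 101→Well 103) = (-163518, -340863, -453261).
So ∂z/∂E = −n_x/n_z = −0.360759 and ∂z/∂N = −n_y/n_z = −0.752024.
Intercept c from Well 101: -408 + 210.68 + 1018.24 = 820.92.
At (851, 979): z = −307.0 − 736.2 + 820.92 = -222.3 m.

-222.3 m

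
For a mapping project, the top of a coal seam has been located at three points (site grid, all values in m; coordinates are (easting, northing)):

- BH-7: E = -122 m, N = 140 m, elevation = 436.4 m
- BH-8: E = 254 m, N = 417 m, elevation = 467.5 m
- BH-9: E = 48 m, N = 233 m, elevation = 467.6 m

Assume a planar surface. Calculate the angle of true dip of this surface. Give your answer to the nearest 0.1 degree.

Let the plane be z = a·E + b·N + c.
BH-8−BH-7: 376a + 277b = 31.1;  BH-9−BH-7: 170a + 93b = 31.2.
Solving gives a = 0.47435, b = −0.53161.
Gradient magnitude |∇z| = √(a² + b²) = √(0.22501 + 0.28261) = 0.71248.
True dip = arctan(0.71248) = 35.5°, dipping toward NW (azimuth ≈ 318°).

35.5°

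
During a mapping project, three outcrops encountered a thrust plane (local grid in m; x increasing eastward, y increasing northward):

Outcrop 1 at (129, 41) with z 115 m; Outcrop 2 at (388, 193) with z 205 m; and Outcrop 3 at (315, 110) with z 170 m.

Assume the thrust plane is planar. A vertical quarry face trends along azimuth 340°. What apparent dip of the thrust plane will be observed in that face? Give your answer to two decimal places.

8.79°

Two edge vectors: Outcrop 1→Outcrop 2 = (259, 152, 90), Outcrop 1→Outcrop 3 = (186, 69, 55).
Normal n = (Outcrop 1→Outcrop 2) × (Outcrop 1→Outcrop 3) = (2150, 2495, -10401).
So ∂z/∂x = −n_x/n_z = 0.20671 and ∂z/∂y = −n_y/n_z = 0.23988.
Unit vector along 340° is (sin 340°, cos 340°) = (-0.3420, 0.9397).
Slope in that direction = a·(-0.3420) + b·(0.9397) = 0.15471.
Apparent dip = arctan|0.15471| = 8.79° (true dip is 17.6°, so apparent ≤ true as expected).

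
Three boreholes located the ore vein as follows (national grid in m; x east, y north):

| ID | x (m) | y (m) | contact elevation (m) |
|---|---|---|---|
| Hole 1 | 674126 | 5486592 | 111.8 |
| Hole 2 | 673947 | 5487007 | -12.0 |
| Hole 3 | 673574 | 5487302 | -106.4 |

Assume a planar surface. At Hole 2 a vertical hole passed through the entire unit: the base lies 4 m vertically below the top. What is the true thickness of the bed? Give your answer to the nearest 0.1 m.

Two edge vectors: Hole 1→Hole 2 = (-179, 415, -123.8), Hole 1→Hole 3 = (-552, 710, -218.2).
Normal n = (Hole 1→Hole 2) × (Hole 1→Hole 3) = (-2655, 29279.8, 101990).
So ∂z/∂x = −n_x/n_z = 0.02603 and ∂z/∂y = −n_y/n_z = −0.28709.
|∇z| = √(a²+b²) = 0.28826, so dip δ = arctan(0.28826) = 16.08°.
True thickness = vertical thickness × cos δ = 4 × cos 16.08° = 3.8 m.

3.8 m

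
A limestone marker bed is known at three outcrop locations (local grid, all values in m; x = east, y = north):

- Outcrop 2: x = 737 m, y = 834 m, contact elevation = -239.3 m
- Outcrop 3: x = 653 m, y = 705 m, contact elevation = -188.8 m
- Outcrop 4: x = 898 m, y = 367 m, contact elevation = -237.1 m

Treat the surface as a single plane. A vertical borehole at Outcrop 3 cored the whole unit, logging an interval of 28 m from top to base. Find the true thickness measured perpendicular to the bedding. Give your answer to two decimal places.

25.89 m

Let the plane be z = a·x + b·y + c.
Outcrop 3−Outcrop 2: −84a − 129b = 50.5;  Outcrop 4−Outcrop 2: 161a − 467b = 2.2.
Solving gives a = −0.38835, b = −0.13860.
|∇z| = √(a²+b²) = 0.41234, so dip δ = arctan(0.41234) = 22.41°.
True thickness = vertical thickness × cos δ = 28 × cos 22.41° = 25.89 m.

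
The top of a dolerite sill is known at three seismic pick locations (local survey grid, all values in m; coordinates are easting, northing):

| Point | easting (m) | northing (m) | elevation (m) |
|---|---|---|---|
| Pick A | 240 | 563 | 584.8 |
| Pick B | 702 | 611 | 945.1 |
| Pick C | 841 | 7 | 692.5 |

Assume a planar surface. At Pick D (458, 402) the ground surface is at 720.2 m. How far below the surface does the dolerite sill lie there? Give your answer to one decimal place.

Let the plane be z = a·easting + b·northing + c.
Pick B−Pick A: 462a + 48b = 360.3;  Pick C−Pick A: 601a − 556b = 107.7.
Solving gives a = 0.71922, b = 0.58373.
Then c = 584.8 − a·240 − b·563 = 83.55.
At (458, 402): z_contact = 329.40 + 234.66 + 83.55 = 647.61 m.
Depth below ground = 720.2 − 647.61 = 72.6 m.

72.6 m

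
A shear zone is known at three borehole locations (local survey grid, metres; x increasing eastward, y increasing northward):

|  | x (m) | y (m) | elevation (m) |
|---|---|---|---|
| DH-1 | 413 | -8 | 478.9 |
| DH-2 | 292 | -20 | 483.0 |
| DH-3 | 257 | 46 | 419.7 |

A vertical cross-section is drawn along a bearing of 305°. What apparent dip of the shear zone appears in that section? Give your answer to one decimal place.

Let the plane be z = a·x + b·y + c.
DH-2−DH-1: −121a − 12b = 4.1;  DH-3−DH-1: −156a + 54b = −59.2.
Solving gives a = 0.05817, b = −0.92824.
Unit vector along 305° is (sin 305°, cos 305°) = (-0.8192, 0.5736).
Slope in that direction = a·(-0.8192) + b·(0.5736) = −0.58007.
Apparent dip = arctan|0.58007| = 30.1° (true dip is 42.9°, so apparent ≤ true as expected).

30.1°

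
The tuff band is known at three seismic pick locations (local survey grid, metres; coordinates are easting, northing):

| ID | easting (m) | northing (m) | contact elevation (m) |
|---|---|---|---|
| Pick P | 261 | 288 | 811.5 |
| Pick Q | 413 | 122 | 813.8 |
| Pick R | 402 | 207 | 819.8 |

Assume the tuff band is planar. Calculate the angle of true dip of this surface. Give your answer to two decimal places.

7.78°

Let the plane be z = a·easting + b·northing + c.
Pick Q−Pick P: 152a − 166b = 2.3;  Pick R−Pick P: 141a − 81b = 8.3.
Solving gives a = 0.10740, b = 0.08449.
Gradient magnitude |∇z| = √(a² + b²) = √(0.01153 + 0.00714) = 0.13665.
True dip = arctan(0.13665) = 7.78°, dipping toward SW (azimuth ≈ 232°).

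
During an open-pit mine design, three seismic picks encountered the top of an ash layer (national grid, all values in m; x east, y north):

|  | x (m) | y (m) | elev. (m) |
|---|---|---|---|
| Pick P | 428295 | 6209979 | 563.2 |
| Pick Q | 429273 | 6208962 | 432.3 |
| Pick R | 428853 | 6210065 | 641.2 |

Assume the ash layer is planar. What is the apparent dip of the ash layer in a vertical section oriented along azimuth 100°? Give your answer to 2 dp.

3.61°

Let the plane be z = a·x + b·y + c.
Pick Q−Pick P: 978a − 1017b = −130.9;  Pick R−Pick P: 558a + 86b = 78.
Solving gives a = 0.10446, b = 0.22917.
Unit vector along 100° is (sin 100°, cos 100°) = (0.9848, -0.1736).
Slope in that direction = a·(0.9848) + b·(-0.1736) = 0.06308.
Apparent dip = arctan|0.06308| = 3.61° (true dip is 14.1°, so apparent ≤ true as expected).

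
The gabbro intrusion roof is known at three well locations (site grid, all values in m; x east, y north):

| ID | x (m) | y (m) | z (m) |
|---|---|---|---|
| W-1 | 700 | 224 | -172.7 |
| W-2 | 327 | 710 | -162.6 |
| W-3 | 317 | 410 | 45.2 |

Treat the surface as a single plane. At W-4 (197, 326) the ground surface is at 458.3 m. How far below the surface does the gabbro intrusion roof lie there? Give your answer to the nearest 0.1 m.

250.5 m

Two edge vectors: W-1→W-2 = (-373, 486, 10.1), W-1→W-3 = (-383, 186, 217.9).
Normal n = (W-1→W-2) × (W-1→W-3) = (104020.8, 77408.4, 116760).
So ∂z/∂x = −n_x/n_z = −0.89089 and ∂z/∂y = −n_y/n_z = −0.66297.
Intercept c from W-1: -172.7 + 623.63 + 148.51 = 599.43.
At (197, 326): z_contact = −175.51 − 216.13 + 599.43 = 207.80 m.
Depth below ground = 458.3 − 207.80 = 250.5 m.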